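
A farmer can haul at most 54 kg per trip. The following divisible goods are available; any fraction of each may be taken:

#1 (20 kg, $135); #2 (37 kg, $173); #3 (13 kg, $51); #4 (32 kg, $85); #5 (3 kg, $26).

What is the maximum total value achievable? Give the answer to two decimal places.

305.95

Take in order of value per unit:
- #5 (26/3 per unit): all 3 → value 26, running total 26.00
- #1 (135/20 per unit): all 20 → value 135, running total 161.00
- #2 (173/37 per unit): 31 of 37 → value 31×173/37 = 144.9459, running total 305.95
Total 305.95.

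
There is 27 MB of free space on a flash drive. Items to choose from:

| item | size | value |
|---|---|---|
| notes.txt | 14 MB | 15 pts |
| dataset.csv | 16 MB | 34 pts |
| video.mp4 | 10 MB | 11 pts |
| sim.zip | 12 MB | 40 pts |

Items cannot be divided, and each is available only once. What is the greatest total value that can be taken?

55 pts

Check high-value combinations within 27 MB:
- notes.txt+sim.zip: size 14+12=26, value 15+40=55
- video.mp4+sim.zip: size 10+12=22, value 11+40=51
- dataset.csv+video.mp4: size 16+10=26, value 34+11=45
- sim.zip: size 12, value 40
- dataset.csv: size 16, value 34
Best: 55 pts.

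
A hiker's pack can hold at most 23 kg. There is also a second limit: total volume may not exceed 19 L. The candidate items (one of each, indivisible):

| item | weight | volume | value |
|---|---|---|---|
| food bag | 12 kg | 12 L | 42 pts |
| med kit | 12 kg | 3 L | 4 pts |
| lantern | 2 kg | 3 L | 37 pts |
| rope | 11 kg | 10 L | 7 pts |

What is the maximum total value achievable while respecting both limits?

Feasible sets respecting both limits:
- food bag+lantern: weight 14, volume 15, value 79
- lantern+rope: weight 13, volume 13, value 44
- food bag: weight 12, volume 12, value 42
Best: 79 pts.

79 pts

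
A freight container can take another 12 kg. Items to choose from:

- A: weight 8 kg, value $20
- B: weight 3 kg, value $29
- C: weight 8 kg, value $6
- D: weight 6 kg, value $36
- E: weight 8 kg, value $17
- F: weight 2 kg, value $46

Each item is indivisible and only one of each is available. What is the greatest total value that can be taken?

$111

Check high-value combinations within 12 kg:
- B+D+F: weight 3+6+2=11, value 29+36+46=111
- D+F: weight 6+2=8, value 36+46=82
- B+F: weight 3+2=5, value 29+46=75
- A+F: weight 8+2=10, value 20+46=66
Best: $111.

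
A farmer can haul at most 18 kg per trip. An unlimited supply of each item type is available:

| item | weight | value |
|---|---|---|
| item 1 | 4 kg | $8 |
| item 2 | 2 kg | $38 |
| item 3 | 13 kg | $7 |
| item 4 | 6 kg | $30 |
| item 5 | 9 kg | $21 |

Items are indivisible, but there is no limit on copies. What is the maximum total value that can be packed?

Best value-per-unit is item 2 at 38/2, and filling with it alone uses weight 9×2=18. No mix of the others beats 9×38 = 342.

$342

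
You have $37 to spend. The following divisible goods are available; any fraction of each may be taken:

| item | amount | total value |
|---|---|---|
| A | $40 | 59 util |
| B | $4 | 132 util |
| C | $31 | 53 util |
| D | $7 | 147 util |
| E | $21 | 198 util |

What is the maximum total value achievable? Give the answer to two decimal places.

Take in order of value per unit:
- B (132/4 per unit): all 4 → value 132, running total 132.00
- D (147/7 per unit): all 7 → value 147, running total 279.00
- E (198/21 per unit): all 21 → value 198, running total 477.00
- C (53/31 per unit): 5 of 31 → value 5×53/31 = 8.5484, running total 485.55
Total 485.55.

485.55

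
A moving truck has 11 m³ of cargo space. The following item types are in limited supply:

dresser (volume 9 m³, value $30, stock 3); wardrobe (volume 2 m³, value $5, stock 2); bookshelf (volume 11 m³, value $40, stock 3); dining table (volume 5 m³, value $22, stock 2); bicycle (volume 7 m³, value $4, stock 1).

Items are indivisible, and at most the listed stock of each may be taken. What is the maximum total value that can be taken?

$44

Best selections within volume 11 and stock limits:
- 2×dining table: volume 10, value 44
- 1×bookshelf: volume 11, value 40
- 1×dresser + 1×wardrobe: volume 11, value 35
Best: $44.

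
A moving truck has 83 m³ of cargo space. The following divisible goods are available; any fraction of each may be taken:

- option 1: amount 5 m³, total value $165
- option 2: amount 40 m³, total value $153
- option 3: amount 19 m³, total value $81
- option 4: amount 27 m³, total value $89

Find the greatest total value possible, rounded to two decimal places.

461.63

Take in order of value per unit:
- option 1 (165/5 per unit): all 5 → value 165, running total 165.00
- option 3 (81/19 per unit): all 19 → value 81, running total 246.00
- option 2 (153/40 per unit): all 40 → value 153, running total 399.00
- option 4 (89/27 per unit): 19 of 27 → value 19×89/27 = 62.6296, running total 461.63
Total 461.63.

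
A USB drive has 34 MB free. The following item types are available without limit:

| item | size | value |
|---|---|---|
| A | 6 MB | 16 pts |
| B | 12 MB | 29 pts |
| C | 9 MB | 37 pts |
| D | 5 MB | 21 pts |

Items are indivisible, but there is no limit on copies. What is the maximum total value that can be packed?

Best value-per-unit is D at 21/5; filling with it alone gives 6×21 = 126.
Optimal mix: 1×C + 5×D → size 34, value 142.

142 pts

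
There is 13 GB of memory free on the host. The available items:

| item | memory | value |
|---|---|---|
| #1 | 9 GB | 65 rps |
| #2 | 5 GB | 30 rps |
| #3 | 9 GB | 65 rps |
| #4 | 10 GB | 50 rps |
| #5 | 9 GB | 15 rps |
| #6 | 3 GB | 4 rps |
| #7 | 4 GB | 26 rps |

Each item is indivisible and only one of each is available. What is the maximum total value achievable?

Check high-value combinations within 13 GB:
- #1+#7: memory 9+4=13, value 65+26=91
- #3+#7: memory 9+4=13, value 65+26=91
- #1+#6: memory 9+3=12, value 65+4=69
Best: 91 rps.

91 rps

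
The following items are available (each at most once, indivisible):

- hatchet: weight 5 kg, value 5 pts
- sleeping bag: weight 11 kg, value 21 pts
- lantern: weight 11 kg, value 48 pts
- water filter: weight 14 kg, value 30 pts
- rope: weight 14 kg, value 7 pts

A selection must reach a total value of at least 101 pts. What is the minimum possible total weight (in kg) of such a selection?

41

Subsets with value ≥ 101, sorted by total weight:
- hatchet+sleeping bag+lantern+water filter: weight 41, value 104
- sleeping bag+lantern+water filter+rope: weight 50, value 106
Minimum weight: 41 kg.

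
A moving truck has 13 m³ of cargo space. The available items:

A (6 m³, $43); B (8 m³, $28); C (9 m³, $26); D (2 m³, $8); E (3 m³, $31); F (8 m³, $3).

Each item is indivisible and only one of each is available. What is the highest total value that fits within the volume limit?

$82

Check high-value combinations within 13 m³:
- A+D+E: volume 6+2+3=11, value 43+8+31=82
- A+E: volume 6+3=9, value 43+31=74
- B+D+E: volume 8+2+3=13, value 28+8+31=67
Best: $82.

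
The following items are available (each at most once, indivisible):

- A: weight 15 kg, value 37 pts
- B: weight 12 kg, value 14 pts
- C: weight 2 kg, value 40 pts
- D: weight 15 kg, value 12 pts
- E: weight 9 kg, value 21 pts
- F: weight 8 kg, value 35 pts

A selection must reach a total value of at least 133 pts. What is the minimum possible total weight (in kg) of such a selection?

Subsets with value ≥ 133, sorted by total weight:
- A+C+E+F: weight 34, value 133
- A+B+C+E+F: weight 46, value 147
- A+C+D+E+F: weight 49, value 145
Minimum weight: 34 kg.

34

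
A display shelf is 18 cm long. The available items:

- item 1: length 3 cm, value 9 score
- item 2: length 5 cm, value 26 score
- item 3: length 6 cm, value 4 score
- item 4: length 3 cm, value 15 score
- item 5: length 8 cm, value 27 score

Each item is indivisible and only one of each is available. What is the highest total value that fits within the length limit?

68 score

This is a 0/1 knapsack; check combinations near the capacity.
- item 2+item 4+item 5: length 5+3+8=16, value 26+15+27=68
- item 1+item 2+item 5: length 3+5+8=16, value 9+26+27=62
- item 1+item 2+item 3+item 4: length 3+5+6+3=17, value 9+26+4+15=54
Best: 68 score.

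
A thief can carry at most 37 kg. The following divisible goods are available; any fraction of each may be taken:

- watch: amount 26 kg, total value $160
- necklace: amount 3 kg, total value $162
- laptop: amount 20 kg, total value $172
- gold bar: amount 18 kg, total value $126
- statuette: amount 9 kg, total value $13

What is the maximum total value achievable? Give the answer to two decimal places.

432.00

Take in order of value per unit:
- necklace (162/3 per unit): all 3 → value 162, running total 162.00
- laptop (172/20 per unit): all 20 → value 172, running total 334.00
- gold bar (126/18 per unit): 14 of 18 → value 14×126/18 = 98.0000, running total 432.00
Total 432.00.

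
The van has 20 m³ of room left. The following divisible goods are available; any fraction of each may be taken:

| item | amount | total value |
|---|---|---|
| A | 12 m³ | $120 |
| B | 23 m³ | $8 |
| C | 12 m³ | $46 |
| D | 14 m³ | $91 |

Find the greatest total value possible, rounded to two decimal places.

172.00

Take in order of value per unit:
- A (120/12 per unit): all 12 → value 120, running total 120.00
- D (91/14 per unit): 8 of 14 → value 8×91/14 = 52.0000, running total 172.00
Total 172.00.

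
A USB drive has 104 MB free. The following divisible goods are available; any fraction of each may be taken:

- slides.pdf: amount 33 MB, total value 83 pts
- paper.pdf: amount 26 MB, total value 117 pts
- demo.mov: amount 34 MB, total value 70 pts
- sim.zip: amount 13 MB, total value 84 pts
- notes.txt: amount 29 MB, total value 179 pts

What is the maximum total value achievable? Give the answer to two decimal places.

Take in order of value per unit:
- sim.zip (84/13 per unit): all 13 → value 84, running total 84.00
- notes.txt (179/29 per unit): all 29 → value 179, running total 263.00
- paper.pdf (117/26 per unit): all 26 → value 117, running total 380.00
- slides.pdf (83/33 per unit): all 33 → value 83, running total 463.00
- demo.mov (70/34 per unit): 3 of 34 → value 3×70/34 = 6.1765, running total 469.18
Total 469.18.

469.18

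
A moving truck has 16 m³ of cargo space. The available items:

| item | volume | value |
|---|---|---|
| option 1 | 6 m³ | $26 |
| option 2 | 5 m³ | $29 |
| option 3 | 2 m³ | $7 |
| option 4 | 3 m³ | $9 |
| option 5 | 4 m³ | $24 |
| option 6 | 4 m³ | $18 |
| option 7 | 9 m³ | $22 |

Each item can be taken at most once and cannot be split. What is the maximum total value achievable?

This is a 0/1 knapsack; check combinations near the capacity.
- option 2+option 4+option 5+option 6: volume 5+3+4+4=16, value 29+9+24+18=80
- option 1+option 2+option 5: volume 6+5+4=15, value 26+29+24=79
- option 2+option 3+option 5+option 6: volume 5+2+4+4=15, value 29+7+24+18=78
- option 1+option 3+option 5+option 6: volume 6+2+4+4=16, value 26+7+24+18=75
Best: $80.

$80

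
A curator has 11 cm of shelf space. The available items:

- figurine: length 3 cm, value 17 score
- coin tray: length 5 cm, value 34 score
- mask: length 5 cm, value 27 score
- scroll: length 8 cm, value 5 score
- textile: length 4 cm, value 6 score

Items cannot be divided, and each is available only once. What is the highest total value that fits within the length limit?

This is a 0/1 knapsack; check combinations near the capacity.
- coin tray+mask: length 5+5=10, value 34+27=61
- figurine+coin tray: length 3+5=8, value 17+34=51
- figurine+mask: length 3+5=8, value 17+27=44
- coin tray+textile: length 5+4=9, value 34+6=40
- coin tray: length 5, value 34
Best: 61 score.

61 score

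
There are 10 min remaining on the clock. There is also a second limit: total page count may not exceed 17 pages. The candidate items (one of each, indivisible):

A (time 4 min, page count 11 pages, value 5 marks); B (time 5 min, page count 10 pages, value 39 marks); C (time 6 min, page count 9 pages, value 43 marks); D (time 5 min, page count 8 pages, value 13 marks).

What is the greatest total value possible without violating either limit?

43 marks

Feasible sets respecting both limits:
- C: time 6, page count 9, value 43
- B: time 5, page count 10, value 39
- D: time 5, page count 8, value 13
Best: 43 marks.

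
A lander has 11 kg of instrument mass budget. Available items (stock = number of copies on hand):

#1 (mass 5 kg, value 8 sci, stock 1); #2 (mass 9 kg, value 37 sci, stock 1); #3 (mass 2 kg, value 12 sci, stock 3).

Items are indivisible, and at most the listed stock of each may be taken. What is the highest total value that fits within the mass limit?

49 sci

Best selections within mass 11 and stock limits:
- 1×#2 + 1×#3: mass 11, value 49
- 1×#1 + 3×#3: mass 11, value 44
- 1×#2: mass 9, value 37
Best: 49 sci.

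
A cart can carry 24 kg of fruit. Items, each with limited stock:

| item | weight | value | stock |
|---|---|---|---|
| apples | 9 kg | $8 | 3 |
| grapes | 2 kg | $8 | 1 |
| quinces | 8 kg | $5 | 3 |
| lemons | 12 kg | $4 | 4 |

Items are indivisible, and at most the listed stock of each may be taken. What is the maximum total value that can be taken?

Top feasible selections:
- 2×apples + 1×grapes: weight 20, value 24
- 1×apples + 1×grapes + 1×quinces: weight 19, value 21
- 1×apples + 1×grapes + 1×lemons: weight 23, value 20
- 1×grapes + 2×quinces: weight 18, value 18
Best: $24.

$24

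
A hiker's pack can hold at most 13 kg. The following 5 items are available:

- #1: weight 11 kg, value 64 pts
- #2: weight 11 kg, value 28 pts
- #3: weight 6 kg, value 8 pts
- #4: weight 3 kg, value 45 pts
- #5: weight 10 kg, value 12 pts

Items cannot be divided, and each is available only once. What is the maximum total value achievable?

Check high-value combinations within 13 kg:
- #1: weight 11, value 64
- #4+#5: weight 3+10=13, value 45+12=57
- #3+#4: weight 6+3=9, value 8+45=53
Best: 64 pts.

64 pts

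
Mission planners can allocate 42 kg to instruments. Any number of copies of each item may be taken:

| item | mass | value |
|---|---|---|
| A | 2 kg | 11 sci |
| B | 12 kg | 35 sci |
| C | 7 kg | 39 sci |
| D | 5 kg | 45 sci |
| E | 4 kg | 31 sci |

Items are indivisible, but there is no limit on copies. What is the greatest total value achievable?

Best value-per-unit is D at 45/5; filling with it alone gives 8×45 = 360.
Optimal mix: 1×A + 8×D → mass 42, value 371.

371 sci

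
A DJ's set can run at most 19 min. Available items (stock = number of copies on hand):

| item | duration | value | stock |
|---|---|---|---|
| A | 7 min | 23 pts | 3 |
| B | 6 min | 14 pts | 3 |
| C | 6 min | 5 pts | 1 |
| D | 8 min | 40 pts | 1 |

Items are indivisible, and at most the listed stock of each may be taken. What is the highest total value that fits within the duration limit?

Top feasible selections:
- 1×A + 1×D: duration 15, value 63
- 1×B + 1×D: duration 14, value 54
- 1×A + 2×B: duration 19, value 51
- 2×A: duration 14, value 46
Best: 63 pts.

63 pts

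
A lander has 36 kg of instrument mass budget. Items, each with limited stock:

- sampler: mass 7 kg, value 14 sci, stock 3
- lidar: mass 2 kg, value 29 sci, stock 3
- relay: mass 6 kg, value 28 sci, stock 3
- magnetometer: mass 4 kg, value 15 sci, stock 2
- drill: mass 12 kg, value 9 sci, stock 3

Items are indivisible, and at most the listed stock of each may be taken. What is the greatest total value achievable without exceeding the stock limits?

Best selections within mass 36 and stock limits:
- 3×lidar + 3×relay + 2×magnetometer: mass 32, value 201
- 1×sampler + 3×lidar + 3×relay + 1×magnetometer: mass 35, value 200
Best: 201 sci.

201 sci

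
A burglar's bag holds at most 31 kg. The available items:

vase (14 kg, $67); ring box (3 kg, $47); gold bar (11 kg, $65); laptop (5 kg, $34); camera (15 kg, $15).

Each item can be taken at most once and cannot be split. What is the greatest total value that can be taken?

Check high-value combinations within 31 kg:
- vase+ring box+gold bar: weight 14+3+11=28, value 67+47+65=179
- vase+gold bar+laptop: weight 14+11+5=30, value 67+65+34=166
- vase+ring box+laptop: weight 14+3+5=22, value 67+47+34=148
- ring box+gold bar+laptop: weight 3+11+5=19, value 47+65+34=146
- vase+gold bar: weight 14+11=25, value 67+65=132
Best: $179.

$179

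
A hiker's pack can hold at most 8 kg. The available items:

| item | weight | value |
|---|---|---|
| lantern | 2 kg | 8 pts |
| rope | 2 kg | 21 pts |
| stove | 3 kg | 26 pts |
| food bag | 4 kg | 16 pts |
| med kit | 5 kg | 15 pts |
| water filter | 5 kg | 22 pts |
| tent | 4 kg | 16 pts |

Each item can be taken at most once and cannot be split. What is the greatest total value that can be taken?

55 pts

Check high-value combinations within 8 kg:
- lantern+rope+stove: weight 2+2+3=7, value 8+21+26=55
- stove+water filter: weight 3+5=8, value 26+22=48
- rope+stove: weight 2+3=5, value 21+26=47
- lantern+rope+food bag: weight 2+2+4=8, value 8+21+16=45
- lantern+rope+tent: weight 2+2+4=8, value 8+21+16=45
Best: 55 pts.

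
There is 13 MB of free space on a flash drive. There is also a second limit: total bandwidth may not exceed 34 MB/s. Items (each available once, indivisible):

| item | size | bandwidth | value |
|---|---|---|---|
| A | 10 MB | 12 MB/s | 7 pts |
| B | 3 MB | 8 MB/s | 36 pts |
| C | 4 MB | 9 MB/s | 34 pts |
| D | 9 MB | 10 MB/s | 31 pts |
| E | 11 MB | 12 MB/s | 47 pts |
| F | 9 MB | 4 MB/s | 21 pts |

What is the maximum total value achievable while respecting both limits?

Feasible sets respecting both limits:
- B+C: size 7, bandwidth 17, value 70
- B+D: size 12, bandwidth 18, value 67
- C+D: size 13, bandwidth 19, value 65
Best: 70 pts.

70 pts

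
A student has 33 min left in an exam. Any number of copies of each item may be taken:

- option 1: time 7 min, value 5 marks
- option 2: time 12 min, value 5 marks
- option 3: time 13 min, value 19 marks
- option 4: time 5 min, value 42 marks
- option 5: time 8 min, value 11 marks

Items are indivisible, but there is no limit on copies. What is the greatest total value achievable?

252 marks

Best value-per-unit is option 4 at 42/5, and filling with it alone uses time 6×5=30. No mix of the others beats 6×42 = 252.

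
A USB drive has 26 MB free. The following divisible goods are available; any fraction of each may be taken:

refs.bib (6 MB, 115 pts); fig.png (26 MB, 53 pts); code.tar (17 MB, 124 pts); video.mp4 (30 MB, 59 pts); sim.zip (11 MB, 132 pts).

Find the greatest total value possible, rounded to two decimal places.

Take in order of value per unit:
- refs.bib (115/6 per unit): all 6 → value 115, running total 115.00
- sim.zip (132/11 per unit): all 11 → value 132, running total 247.00
- code.tar (124/17 per unit): 9 of 17 → value 9×124/17 = 65.6471, running total 312.65
Total 312.65.

312.65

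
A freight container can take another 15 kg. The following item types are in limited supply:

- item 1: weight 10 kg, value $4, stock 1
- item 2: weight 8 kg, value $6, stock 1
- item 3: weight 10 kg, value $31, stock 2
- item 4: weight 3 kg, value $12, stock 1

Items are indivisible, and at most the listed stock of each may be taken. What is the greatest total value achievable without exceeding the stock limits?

$43

Best selections within weight 15 and stock limits:
- 1×item 3 + 1×item 4: weight 13, value 43
- 1×item 3: weight 10, value 31
- 1×item 2 + 1×item 4: weight 11, value 18
- 1×item 1 + 1×item 4: weight 13, value 16
Best: $43.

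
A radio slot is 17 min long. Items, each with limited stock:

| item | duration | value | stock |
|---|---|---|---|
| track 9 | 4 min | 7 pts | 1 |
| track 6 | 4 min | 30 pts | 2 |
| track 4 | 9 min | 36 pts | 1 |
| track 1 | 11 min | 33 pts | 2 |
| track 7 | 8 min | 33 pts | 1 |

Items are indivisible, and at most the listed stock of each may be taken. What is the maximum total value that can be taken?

Top feasible selections:
- 2×track 6 + 1×track 4: duration 17, value 96
- 2×track 6 + 1×track 7: duration 16, value 93
- 1×track 9 + 1×track 6 + 1×track 4: duration 17, value 73
- 1×track 9 + 1×track 6 + 1×track 7: duration 16, value 70
Best: 96 pts.

96 pts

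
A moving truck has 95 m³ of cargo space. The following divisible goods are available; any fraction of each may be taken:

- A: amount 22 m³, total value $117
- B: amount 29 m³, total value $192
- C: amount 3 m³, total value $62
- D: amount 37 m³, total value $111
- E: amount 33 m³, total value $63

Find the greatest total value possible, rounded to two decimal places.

489.64

Take in order of value per unit:
- C (62/3 per unit): all 3 → value 62, running total 62.00
- B (192/29 per unit): all 29 → value 192, running total 254.00
- A (117/22 per unit): all 22 → value 117, running total 371.00
- D (111/37 per unit): all 37 → value 111, running total 482.00
- E (63/33 per unit): 4 of 33 → value 4×63/33 = 7.6364, running total 489.64
Total 489.64.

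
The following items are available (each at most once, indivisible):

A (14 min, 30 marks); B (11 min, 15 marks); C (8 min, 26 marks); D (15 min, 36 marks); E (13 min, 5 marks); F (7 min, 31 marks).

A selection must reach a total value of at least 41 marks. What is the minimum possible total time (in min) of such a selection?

15

Subsets with value ≥ 41, sorted by total time:
- C+F: time 15, value 57
- B+F: time 18, value 46
- B+C: time 19, value 41
- A+F: time 21, value 61
Minimum time: 15 min.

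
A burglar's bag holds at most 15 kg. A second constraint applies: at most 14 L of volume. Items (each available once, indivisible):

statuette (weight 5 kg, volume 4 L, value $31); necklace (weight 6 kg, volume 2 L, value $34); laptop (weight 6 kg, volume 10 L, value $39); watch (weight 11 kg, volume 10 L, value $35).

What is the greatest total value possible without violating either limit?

Feasible sets respecting both limits:
- necklace+laptop: weight 12, volume 12, value 73
- statuette+laptop: weight 11, volume 14, value 70
- statuette+necklace: weight 11, volume 6, value 65
Best: $73.

$73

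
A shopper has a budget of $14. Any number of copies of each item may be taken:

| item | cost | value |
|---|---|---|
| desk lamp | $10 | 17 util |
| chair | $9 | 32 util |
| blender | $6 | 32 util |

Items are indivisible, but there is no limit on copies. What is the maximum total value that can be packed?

64 util

Best value-per-unit is blender at 32/6, and filling with it alone uses cost 2×6=12. No mix of the others beats 2×32 = 64.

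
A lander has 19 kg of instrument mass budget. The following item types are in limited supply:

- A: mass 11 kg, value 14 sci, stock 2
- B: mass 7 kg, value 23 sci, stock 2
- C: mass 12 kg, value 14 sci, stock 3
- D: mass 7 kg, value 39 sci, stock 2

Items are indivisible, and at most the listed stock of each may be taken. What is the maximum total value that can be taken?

78 sci

Best selections within mass 19 and stock limits:
- 2×D: mass 14, value 78
- 1×B + 1×D: mass 14, value 62
Best: 78 sci.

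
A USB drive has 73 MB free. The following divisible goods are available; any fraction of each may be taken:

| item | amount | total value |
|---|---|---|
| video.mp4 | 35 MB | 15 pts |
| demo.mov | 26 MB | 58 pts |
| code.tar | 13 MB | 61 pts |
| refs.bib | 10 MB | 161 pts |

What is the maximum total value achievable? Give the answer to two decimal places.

Take in order of value per unit:
- refs.bib (161/10 per unit): all 10 → value 161, running total 161.00
- code.tar (61/13 per unit): all 13 → value 61, running total 222.00
- demo.mov (58/26 per unit): all 26 → value 58, running total 280.00
- video.mp4 (15/35 per unit): 24 of 35 → value 24×15/35 = 10.2857, running total 290.29
Total 290.29.

290.29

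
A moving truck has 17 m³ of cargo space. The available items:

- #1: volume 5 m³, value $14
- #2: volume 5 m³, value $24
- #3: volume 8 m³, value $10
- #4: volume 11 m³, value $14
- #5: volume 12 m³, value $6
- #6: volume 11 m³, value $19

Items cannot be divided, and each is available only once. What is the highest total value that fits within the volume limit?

$43

This is a 0/1 knapsack; check combinations near the capacity.
- #2+#6: volume 5+11=16, value 24+19=43
- #1+#2: volume 5+5=10, value 14+24=38
- #2+#4: volume 5+11=16, value 24+14=38
- #2+#3: volume 5+8=13, value 24+10=34
Best: $43.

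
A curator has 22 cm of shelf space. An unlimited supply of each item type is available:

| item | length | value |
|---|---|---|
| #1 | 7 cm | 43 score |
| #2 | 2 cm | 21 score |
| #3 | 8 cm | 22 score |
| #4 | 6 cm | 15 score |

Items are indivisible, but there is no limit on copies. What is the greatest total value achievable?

231 score

Best value-per-unit is #2 at 21/2, and filling with it alone uses length 11×2=22. No mix of the others beats 11×21 = 231.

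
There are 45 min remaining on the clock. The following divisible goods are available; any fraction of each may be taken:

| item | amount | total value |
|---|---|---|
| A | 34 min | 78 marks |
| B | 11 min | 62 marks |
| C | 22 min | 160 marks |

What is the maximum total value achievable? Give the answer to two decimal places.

249.53

Take in order of value per unit:
- C (160/22 per unit): all 22 → value 160, running total 160.00
- B (62/11 per unit): all 11 → value 62, running total 222.00
- A (78/34 per unit): 12 of 34 → value 12×78/34 = 27.5294, running total 249.53
Total 249.53.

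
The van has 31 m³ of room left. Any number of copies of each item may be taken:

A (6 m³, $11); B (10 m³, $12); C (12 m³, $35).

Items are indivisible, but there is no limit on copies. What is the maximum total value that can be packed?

Best value-per-unit is C at 35/12; filling with it alone gives 2×35 = 70.
Optimal mix: 1×A + 2×C → volume 30, value 81.

$81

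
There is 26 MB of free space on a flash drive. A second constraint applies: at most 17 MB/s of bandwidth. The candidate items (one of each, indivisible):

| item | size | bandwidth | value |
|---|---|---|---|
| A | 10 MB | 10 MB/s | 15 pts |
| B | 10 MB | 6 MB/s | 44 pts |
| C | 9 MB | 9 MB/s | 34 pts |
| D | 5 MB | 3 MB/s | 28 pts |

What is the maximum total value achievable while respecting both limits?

78 pts

Feasible sets respecting both limits:
- B+C: size 19, bandwidth 15, value 78
- B+D: size 15, bandwidth 9, value 72
- C+D: size 14, bandwidth 12, value 62
Best: 78 pts.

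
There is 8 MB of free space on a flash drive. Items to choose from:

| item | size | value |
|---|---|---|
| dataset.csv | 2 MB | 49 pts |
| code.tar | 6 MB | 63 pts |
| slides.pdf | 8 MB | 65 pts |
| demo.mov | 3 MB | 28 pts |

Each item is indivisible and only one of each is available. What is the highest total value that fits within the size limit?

Check high-value combinations within 8 MB:
- dataset.csv+code.tar: size 2+6=8, value 49+63=112
- dataset.csv+demo.mov: size 2+3=5, value 49+28=77
- slides.pdf: size 8, value 65
- code.tar: size 6, value 63
Best: 112 pts.

112 pts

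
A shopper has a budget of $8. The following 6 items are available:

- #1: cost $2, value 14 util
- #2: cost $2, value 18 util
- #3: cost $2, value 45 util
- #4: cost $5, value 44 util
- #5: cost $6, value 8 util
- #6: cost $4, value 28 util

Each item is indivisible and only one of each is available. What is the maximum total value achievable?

91 util

Check high-value combinations within $8:
- #2+#3+#6: cost 2+2+4=8, value 18+45+28=91
- #3+#4: cost 2+5=7, value 45+44=89
- #1+#3+#6: cost 2+2+4=8, value 14+45+28=87
- #1+#2+#3: cost 2+2+2=6, value 14+18+45=77
- #3+#6: cost 2+4=6, value 45+28=73
Best: 91 util.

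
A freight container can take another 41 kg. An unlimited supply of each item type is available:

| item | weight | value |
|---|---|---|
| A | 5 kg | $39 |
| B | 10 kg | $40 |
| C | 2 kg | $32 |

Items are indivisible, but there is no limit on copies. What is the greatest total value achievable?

Best value-per-unit is C at 32/2, and filling with it alone uses weight 20×2=40. No mix of the others beats 20×32 = 640.

$640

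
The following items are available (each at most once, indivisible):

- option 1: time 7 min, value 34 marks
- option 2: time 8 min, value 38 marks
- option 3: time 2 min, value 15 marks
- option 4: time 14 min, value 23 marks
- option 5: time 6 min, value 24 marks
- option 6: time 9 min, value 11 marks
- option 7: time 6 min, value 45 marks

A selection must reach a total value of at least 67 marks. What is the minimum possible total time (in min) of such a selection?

12

Subsets with value ≥ 67, sorted by total time:
- option 5+option 7: time 12, value 69
- option 1+option 7: time 13, value 79
- option 3+option 5+option 7: time 14, value 84
Minimum time: 12 min.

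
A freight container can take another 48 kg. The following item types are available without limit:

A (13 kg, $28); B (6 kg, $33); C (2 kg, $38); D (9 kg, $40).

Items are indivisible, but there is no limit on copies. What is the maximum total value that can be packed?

$912

Best value-per-unit is C at 38/2, and filling with it alone uses weight 24×2=48. No mix of the others beats 24×38 = 912.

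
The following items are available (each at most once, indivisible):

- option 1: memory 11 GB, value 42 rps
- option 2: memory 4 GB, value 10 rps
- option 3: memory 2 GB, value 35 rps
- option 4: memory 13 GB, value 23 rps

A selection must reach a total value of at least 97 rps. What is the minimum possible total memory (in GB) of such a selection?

26

Subsets with value ≥ 97, sorted by total memory:
- option 1+option 3+option 4: memory 26, value 100
- option 1+option 2+option 3+option 4: memory 30, value 110
Minimum memory: 26 GB.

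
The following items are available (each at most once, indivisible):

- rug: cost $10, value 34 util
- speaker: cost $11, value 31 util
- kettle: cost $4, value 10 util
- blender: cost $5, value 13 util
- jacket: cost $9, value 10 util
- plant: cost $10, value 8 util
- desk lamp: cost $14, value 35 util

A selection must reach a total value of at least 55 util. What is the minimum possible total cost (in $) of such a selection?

Subsets with value ≥ 55, sorted by total cost:
- rug+kettle+blender: cost 19, value 57
- rug+speaker: cost 21, value 65
- kettle+blender+desk lamp: cost 23, value 58
- rug+desk lamp: cost 24, value 69
Minimum cost: 19 $.

19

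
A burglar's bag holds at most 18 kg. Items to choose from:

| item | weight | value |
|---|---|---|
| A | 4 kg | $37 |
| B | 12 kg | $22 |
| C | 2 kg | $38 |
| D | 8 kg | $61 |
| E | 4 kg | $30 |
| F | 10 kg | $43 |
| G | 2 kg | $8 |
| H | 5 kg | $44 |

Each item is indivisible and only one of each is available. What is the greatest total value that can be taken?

$166

Check high-value combinations within 18 kg:
- A+C+D+E: weight 4+2+8+4=18, value 37+38+61+30=166
- A+C+E+G+H: weight 4+2+4+2+5=17, value 37+38+30+8+44=157
- C+D+G+H: weight 2+8+2+5=17, value 38+61+8+44=151
Best: $166.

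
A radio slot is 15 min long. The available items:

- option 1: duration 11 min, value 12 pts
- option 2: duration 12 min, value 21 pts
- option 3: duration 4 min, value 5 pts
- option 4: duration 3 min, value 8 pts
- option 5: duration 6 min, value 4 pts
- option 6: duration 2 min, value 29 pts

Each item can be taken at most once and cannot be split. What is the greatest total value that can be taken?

50 pts

Check high-value combinations within 15 min:
- option 2+option 6: duration 12+2=14, value 21+29=50
- option 3+option 4+option 5+option 6: duration 4+3+6+2=15, value 5+8+4+29=46
- option 3+option 4+option 6: duration 4+3+2=9, value 5+8+29=42
Best: 50 pts.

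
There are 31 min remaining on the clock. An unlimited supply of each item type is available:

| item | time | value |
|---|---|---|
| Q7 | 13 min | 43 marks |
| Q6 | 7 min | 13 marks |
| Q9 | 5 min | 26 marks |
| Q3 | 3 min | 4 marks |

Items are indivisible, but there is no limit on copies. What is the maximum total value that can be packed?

Best value-per-unit is Q9 at 26/5, and filling with it alone uses time 6×5=30. No mix of the others beats 6×26 = 156.

156 marks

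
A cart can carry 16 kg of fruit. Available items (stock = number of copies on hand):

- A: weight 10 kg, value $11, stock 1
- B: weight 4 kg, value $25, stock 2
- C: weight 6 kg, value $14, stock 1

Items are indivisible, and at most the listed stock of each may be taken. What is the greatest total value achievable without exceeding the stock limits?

$64

Top feasible selections:
- 2×B + 1×C: weight 14, value 64
- 2×B: weight 8, value 50
- 1×B + 1×C: weight 10, value 39
Best: $64.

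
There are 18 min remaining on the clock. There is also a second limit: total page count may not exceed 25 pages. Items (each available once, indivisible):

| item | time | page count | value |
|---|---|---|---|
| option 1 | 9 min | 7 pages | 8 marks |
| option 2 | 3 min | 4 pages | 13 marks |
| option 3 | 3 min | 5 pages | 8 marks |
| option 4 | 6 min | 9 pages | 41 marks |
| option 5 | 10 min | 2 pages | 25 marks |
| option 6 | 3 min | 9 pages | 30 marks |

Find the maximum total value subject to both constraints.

84 marks

Feasible sets respecting both limits:
- option 2+option 4+option 6: time 12, page count 22, value 84
- option 1+option 4+option 6: time 18, page count 25, value 79
- option 3+option 4+option 6: time 12, page count 23, value 79
Best: 84 marks.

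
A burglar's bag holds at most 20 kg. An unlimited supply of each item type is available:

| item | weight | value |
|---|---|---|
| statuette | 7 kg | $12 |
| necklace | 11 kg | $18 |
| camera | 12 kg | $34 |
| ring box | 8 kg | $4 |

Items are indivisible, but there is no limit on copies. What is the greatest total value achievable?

Best value-per-unit is camera at 34/12; filling with it alone gives 1×34 = 34.
Optimal mix: 1×statuette + 1×camera → weight 19, value 46.

$46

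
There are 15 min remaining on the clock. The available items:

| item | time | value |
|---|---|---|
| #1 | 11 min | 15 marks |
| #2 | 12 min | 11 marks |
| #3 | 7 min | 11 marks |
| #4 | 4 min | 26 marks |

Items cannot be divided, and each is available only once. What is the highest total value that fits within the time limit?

41 marks

Check high-value combinations within 15 min:
- #1+#4: time 11+4=15, value 15+26=41
- #3+#4: time 7+4=11, value 11+26=37
- #4: time 4, value 26
- #1: time 11, value 15
Best: 41 marks.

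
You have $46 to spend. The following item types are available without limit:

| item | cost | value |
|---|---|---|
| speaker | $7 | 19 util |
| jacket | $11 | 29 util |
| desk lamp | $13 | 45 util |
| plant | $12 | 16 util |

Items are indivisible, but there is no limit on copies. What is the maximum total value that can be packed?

154 util

Best value-per-unit is desk lamp at 45/13; filling with it alone gives 3×45 = 135.
Optimal mix: 1×speaker + 3×desk lamp → cost 46, value 154.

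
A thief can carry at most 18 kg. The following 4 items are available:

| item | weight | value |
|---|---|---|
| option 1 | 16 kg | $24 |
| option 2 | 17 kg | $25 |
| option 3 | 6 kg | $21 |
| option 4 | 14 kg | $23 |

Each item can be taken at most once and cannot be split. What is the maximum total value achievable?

Check high-value combinations within 18 kg:
- option 2: weight 17, value 25
- option 1: weight 16, value 24
- option 4: weight 14, value 23
Best: $25.

$25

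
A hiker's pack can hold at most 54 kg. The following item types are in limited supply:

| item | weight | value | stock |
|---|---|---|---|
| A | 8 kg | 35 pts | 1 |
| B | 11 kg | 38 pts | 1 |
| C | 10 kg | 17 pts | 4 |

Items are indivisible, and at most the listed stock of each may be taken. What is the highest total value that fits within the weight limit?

124 pts

Best selections within weight 54 and stock limits:
- 1×A + 1×B + 3×C: weight 49, value 124
- 1×A + 1×B + 2×C: weight 39, value 107
Best: 124 pts.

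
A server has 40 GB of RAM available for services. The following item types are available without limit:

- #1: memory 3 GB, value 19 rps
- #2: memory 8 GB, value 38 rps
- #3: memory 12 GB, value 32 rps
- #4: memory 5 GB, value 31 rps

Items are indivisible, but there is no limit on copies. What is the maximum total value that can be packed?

Best value-per-unit is #1 at 19/3; filling with it alone gives 13×19 = 247.
Optimal mix: 10×#1 + 2×#4 → memory 40, value 252.

252 rps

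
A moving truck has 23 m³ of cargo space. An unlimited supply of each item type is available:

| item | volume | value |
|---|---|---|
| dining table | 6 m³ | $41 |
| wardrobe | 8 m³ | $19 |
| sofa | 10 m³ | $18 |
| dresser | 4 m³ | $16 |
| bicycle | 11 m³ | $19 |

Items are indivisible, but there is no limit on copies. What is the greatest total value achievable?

Best value-per-unit is dining table at 41/6; filling with it alone gives 3×41 = 123.
Optimal mix: 3×dining table + 1×dresser → volume 22, value 139.

$139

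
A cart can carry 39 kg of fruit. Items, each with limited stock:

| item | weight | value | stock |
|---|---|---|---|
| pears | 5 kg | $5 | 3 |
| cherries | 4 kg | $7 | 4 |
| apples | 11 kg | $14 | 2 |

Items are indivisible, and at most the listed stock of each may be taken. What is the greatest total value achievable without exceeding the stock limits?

$56

Top feasible selections:
- 4×cherries + 2×apples: weight 38, value 56
- 1×pears + 3×cherries + 2×apples: weight 39, value 54
- 2×pears + 4×cherries + 1×apples: weight 37, value 52
Best: $56.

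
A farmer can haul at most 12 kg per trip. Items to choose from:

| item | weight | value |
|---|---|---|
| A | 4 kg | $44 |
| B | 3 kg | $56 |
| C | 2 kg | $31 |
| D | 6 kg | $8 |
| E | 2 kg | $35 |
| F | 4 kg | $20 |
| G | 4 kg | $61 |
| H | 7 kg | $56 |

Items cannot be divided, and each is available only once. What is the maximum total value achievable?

$183

Check high-value combinations within 12 kg:
- B+C+E+G: weight 3+2+2+4=11, value 56+31+35+61=183
- A+C+E+G: weight 4+2+2+4=12, value 44+31+35+61=171
- A+B+C+E: weight 4+3+2+2=11, value 44+56+31+35=166
- A+B+G: weight 4+3+4=11, value 44+56+61=161
Best: $183.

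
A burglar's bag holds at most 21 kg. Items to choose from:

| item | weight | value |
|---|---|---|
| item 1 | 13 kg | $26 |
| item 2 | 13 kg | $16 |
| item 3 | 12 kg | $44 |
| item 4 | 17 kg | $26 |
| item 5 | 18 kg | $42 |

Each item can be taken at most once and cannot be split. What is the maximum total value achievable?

$44

Check high-value combinations within 21 kg:
- item 3: weight 12, value 44
- item 5: weight 18, value 42
- item 1: weight 13, value 26
- item 4: weight 17, value 26
- item 2: weight 13, value 16
Best: $44.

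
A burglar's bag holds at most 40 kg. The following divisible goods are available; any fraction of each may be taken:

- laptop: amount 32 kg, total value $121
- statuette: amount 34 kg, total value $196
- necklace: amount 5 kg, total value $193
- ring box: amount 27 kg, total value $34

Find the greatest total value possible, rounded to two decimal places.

Take in order of value per unit:
- necklace (193/5 per unit): all 5 → value 193, running total 193.00
- statuette (196/34 per unit): all 34 → value 196, running total 389.00
- laptop (121/32 per unit): 1 of 32 → value 1×121/32 = 3.7813, running total 392.78
Total 392.78.

392.78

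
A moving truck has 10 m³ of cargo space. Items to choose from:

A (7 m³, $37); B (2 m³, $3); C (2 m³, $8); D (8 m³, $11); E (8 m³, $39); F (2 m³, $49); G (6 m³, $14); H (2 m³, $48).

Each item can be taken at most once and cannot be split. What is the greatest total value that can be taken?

Check high-value combinations within 10 m³:
- F+G+H: volume 2+6+2=10, value 49+14+48=111
- B+C+F+H: volume 2+2+2+2=8, value 3+8+49+48=108
- C+F+H: volume 2+2+2=6, value 8+49+48=105
- B+F+H: volume 2+2+2=6, value 3+49+48=100
- F+H: volume 2+2=4, value 49+48=97
Best: $111.

$111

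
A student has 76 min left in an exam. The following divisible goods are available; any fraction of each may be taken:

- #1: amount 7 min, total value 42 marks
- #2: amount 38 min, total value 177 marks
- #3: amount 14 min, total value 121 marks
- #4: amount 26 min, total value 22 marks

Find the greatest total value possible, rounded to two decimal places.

354.38

Take in order of value per unit:
- #3 (121/14 per unit): all 14 → value 121, running total 121.00
- #1 (42/7 per unit): all 7 → value 42, running total 163.00
- #2 (177/38 per unit): all 38 → value 177, running total 340.00
- #4 (22/26 per unit): 17 of 26 → value 17×22/26 = 14.3846, running total 354.38
Total 354.38.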